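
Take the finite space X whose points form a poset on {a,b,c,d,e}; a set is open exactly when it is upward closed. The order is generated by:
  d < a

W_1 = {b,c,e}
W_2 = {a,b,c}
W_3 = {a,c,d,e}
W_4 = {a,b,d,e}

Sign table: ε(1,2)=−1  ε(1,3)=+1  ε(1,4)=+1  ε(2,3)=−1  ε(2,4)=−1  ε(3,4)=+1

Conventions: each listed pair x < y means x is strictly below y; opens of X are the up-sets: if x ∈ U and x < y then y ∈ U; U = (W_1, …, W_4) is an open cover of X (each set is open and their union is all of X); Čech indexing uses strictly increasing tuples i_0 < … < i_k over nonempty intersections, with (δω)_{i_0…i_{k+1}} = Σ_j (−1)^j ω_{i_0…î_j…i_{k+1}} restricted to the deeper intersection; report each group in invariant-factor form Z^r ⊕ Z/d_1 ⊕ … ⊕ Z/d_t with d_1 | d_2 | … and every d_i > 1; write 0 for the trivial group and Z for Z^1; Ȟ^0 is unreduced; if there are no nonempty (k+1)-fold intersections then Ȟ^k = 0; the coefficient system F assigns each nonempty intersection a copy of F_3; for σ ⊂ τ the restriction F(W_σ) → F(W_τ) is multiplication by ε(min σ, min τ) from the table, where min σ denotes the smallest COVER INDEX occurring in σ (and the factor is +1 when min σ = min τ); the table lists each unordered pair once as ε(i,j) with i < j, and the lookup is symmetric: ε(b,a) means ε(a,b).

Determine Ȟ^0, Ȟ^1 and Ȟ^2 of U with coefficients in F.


intersection data:
  W12={b,c} W13={c,e} W14={b,e} W23={a,c} W24={a,b} W34={a,d,e}
  W123={c} W124={b} W134={e} W234={a}
C dims 4,6,4; δ0: rk_F3 3; δ1: rk_F3 3
Ȟ^0 = (4 − 3) − 0 = 1, so Ȟ^0 ≅ Z/3
Ȟ^1 = (6 − 3) − 3 = 0, so Ȟ^1 ≅ 0
Ȟ^2 = (4 − 0) − 3 = 1, so Ȟ^2 ≅ Z/3

Ȟ^0 = Z/3, Ȟ^1 = 0, Ȟ^2 = Z/3


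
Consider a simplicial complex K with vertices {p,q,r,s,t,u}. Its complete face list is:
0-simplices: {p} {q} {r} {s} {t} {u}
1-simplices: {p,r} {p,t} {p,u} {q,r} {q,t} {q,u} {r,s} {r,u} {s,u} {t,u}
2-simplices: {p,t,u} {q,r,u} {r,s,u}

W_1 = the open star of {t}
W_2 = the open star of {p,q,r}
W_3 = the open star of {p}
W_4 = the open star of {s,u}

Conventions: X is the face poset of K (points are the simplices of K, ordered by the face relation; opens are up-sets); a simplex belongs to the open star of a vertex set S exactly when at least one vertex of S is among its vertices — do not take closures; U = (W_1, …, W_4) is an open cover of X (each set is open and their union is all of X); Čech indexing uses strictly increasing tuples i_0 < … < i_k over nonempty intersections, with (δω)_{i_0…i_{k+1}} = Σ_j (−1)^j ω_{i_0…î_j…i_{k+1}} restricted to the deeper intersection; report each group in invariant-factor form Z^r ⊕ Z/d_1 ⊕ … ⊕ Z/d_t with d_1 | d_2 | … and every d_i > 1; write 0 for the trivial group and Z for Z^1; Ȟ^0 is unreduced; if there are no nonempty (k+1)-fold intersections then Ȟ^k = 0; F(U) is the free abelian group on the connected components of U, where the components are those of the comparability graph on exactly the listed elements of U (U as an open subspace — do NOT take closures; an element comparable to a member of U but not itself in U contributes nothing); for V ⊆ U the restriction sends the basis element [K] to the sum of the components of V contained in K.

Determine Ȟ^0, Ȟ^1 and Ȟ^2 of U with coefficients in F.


nonempty intersections:
  W1={{t},{p,t},{q,t},{t,u},{p,t,u}} W2={{p},{q},{r},{p,r},{p,t},{p,u},{q,r},{q,t},{q,u},{r,s},{r,u},{p,t,u},{q,r,u},{r,s,u}} W3={{p},{p,r},{p,t},{p,u},{p,t,u}} W4={{s},{u},{p,u},{q,u},{r,s},{r,u},{s,u},{t,u},{p,t,u},{q,r,u},{r,s,u}}
  W12={{p,t},{q,t},{p,t,u}} W13={{p,t},{p,t,u}} W14={{t,u},{p,t,u}} W23={{p},{p,r},{p,t},{p,u},{p,t,u}} W24={{p,u},{q,u},{r,s},{r,u},{p,t,u},{q,r,u},{r,s,u}} W34={{p,u},{p,t,u}}
  W123={{p,t},{p,t,u}} W124={{p,t,u}} W134={{p,t,u}} W234={{p,u},{p,t,u}}
  W1234={{p,t,u}}
components per intersection:
  W1: {{t},{p,t},{q,t},{t,u},{p,t,u}}
  W2: {{p},{q},{r},{p,r},{p,t},{p,u},{q,r},{q,t},{q,u},{r,s},{r,u},{p,t,u},{q,r,u},{r,s,u}}
  W3: {{p},{p,r},{p,t},{p,u},{p,t,u}}
  W4: {{s},{u},{p,u},{q,u},{r,s},{r,u},{s,u},{t,u},{p,t,u},{q,r,u},{r,s,u}}
  W12: {{p,t},{p,t,u}} {{q,t}}
  W13: {{p,t},{p,t,u}}
  W14: {{t,u},{p,t,u}}
  W23: {{p},{p,r},{p,t},{p,u},{p,t,u}}
  W24: {{p,u},{p,t,u}} {{q,u},{r,s},{r,u},{q,r,u},{r,s,u}}
  W34: {{p,u},{p,t,u}}
  W123: {{p,t},{p,t,u}}
  W124: {{p,t,u}}
  W134: {{p,t,u}}
  W234: {{p,u},{p,t,u}}
  W1234: {{p,t,u}}
C dims 4,8,4,1; δ0: rk 3, SNF 1^3; δ1: rk 3, SNF 1^3; δ2: rk 1, SNF 1^1
Ȟ^0: (4−3)−0=1 ⇒ Z
Ȟ^1: (8−3)−3=2 ⇒ Z^2
Ȟ^2: (4−1)−3=0 ⇒ 0

Ȟ^0 = Z; Ȟ^1 = Z^2; Ȟ^2 = 0


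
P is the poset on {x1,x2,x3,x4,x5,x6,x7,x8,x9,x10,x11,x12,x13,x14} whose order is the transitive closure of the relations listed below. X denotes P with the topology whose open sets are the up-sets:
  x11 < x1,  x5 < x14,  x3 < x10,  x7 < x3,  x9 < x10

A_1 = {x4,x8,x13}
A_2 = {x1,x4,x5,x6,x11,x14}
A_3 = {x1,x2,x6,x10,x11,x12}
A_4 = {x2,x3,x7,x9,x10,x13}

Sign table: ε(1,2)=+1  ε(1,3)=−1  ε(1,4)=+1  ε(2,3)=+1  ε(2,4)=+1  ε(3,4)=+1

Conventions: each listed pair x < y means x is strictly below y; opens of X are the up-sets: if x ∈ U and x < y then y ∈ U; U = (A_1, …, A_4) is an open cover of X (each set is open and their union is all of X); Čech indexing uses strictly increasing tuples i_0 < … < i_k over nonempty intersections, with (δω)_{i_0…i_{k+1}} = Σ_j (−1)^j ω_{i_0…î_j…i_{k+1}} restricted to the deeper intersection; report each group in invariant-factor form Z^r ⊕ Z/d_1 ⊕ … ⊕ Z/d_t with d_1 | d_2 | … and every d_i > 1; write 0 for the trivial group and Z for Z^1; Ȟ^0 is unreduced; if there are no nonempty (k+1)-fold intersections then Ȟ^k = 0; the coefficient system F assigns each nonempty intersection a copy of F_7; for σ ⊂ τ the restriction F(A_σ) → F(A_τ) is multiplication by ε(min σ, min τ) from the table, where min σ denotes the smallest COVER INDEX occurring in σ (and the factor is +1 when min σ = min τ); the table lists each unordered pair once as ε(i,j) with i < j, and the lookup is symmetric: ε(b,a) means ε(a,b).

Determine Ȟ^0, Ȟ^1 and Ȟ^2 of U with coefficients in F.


nonempty overlaps:
  A12={x4} A14={x13} A23={x1,x6,x11} A34={x2,x10}
C dims 4,4; δ0: rk_F7 3
degree 0: 4−3−0 = 1 → Ȟ^0 ≅ Z/7
degree 1: 4−0−3 = 1 → Ȟ^1 ≅ Z/7
degree 2: 0−0−0 = 0 → Ȟ^2 ≅ 0

Ȟ^0 ≅ Z/7, Ȟ^1 ≅ Z/7, Ȟ^2 ≅ 0


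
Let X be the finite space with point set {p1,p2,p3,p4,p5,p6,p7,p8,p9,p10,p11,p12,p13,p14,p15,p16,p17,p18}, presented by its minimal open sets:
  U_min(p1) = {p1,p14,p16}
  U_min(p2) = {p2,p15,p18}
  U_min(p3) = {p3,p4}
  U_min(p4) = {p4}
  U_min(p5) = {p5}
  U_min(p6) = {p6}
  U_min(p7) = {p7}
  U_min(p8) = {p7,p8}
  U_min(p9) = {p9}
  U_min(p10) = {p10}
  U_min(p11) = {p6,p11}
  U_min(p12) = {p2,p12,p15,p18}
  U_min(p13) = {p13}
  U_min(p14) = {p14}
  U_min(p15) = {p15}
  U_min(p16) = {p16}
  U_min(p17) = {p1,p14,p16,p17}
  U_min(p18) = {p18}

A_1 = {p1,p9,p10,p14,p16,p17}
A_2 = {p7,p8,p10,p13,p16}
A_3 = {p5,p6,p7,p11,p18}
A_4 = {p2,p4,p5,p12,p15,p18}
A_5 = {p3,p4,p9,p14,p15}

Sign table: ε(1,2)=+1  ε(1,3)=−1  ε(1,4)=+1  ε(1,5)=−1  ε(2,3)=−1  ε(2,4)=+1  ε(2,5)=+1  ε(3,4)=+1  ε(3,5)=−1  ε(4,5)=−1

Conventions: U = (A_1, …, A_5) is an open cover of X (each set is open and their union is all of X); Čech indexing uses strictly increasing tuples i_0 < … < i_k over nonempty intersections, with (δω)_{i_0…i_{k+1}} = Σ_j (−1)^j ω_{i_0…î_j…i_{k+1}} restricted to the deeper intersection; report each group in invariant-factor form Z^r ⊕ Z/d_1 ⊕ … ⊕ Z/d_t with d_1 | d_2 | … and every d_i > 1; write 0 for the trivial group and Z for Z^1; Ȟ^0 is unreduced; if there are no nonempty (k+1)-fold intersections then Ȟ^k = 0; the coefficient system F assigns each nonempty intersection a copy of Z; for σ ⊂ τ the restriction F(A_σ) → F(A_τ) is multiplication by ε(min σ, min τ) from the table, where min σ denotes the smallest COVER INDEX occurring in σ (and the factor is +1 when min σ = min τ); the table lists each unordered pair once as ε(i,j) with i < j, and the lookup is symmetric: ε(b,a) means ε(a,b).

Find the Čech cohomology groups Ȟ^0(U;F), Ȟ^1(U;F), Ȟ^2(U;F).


cover nerve:
  A12={p10,p16} A15={p9,p14} A23={p7} A34={p5,p18} A45={p4,p15}
C dims 5,5; δ0: rk 5, SNF 1^4·2
Ȟ^0: (5−5)−0=0 ⇒ 0
Ȟ^1: (5−0)−5=0 plus torsion [2] ⇒ Z/2
Ȟ^2: (0−0)−0=0 ⇒ 0

Ȟ^0 ≅ 0,  Ȟ^1 ≅ Z/2,  Ȟ^2 ≅ 0


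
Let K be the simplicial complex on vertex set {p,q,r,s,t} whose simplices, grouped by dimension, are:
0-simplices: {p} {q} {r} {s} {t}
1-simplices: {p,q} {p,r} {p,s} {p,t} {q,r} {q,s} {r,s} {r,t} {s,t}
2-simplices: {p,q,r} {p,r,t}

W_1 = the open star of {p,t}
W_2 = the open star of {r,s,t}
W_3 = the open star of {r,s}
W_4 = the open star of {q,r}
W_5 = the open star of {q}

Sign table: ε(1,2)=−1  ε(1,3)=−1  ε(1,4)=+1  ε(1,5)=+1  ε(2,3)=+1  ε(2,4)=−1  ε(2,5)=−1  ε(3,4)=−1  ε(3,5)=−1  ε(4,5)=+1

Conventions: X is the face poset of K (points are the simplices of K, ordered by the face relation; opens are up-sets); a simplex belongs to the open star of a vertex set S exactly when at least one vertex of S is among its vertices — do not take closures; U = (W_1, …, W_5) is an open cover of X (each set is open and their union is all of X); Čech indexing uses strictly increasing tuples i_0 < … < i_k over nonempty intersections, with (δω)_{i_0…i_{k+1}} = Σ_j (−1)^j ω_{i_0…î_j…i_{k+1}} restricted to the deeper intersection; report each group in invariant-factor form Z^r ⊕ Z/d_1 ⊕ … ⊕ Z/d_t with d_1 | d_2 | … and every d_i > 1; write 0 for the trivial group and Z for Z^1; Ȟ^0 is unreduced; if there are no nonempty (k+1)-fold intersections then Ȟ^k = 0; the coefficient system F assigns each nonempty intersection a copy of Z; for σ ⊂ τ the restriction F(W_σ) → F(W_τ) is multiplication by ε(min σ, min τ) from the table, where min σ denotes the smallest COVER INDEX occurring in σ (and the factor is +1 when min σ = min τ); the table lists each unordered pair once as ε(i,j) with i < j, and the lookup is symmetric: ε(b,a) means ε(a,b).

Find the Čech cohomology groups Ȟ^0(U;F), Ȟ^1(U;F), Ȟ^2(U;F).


Ȟ^0(U;F) ≅ Z; Ȟ^1(U;F) ≅ 0; Ȟ^2(U;F) ≅ 0

nonempty overlaps:
  W1={{p},{t},{p,q},{p,r},{p,s},{p,t},{r,t},{s,t},{p,q,r},{p,r,t}} W2={{r},{s},{t},{p,r},{p,s},{p,t},{q,r},{q,s},{r,s},{r,t},{s,t},{p,q,r},{p,r,t}} W3={{r},{s},{p,r},{p,s},{q,r},{q,s},{r,s},{r,t},{s,t},{p,q,r},{p,r,t}} W4={{q},{r},{p,q},{p,r},{q,r},{q,s},{r,s},{r,t},{p,q,r},{p,r,t}} W5={{q},{p,q},{q,r},{q,s},{p,q,r}}
  W12={{t},{p,r},{p,s},{p,t},{r,t},{s,t},{p,q,r},{p,r,t}} W13={{p,r},{p,s},{r,t},{s,t},{p,q,r},{p,r,t}} W14={{p,q},{p,r},{r,t},{p,q,r},{p,r,t}} W15={{p,q},{p,q,r}} W23={{r},{s},{p,r},{p,s},{q,r},{q,s},{r,s},{r,t},{s,t},{p,q,r},{p,r,t}} W24={{r},{p,r},{q,r},{q,s},{r,s},{r,t},{p,q,r},{p,r,t}} W25={{q,r},{q,s},{p,q,r}} W34={{r},{p,r},{q,r},{q,s},{r,s},{r,t},{p,q,r},{p,r,t}} W35={{q,r},{q,s},{p,q,r}} W45={{q},{p,q},{q,r},{q,s},{p,q,r}}
  W123={{p,r},{p,s},{r,t},{s,t},{p,q,r},{p,r,t}} W124={{p,r},{r,t},{p,q,r},{p,r,t}} W125={{p,q,r}} W134={{p,r},{r,t},{p,q,r},{p,r,t}} W135={{p,q,r}} W145={{p,q},{p,q,r}} W234={{r},{p,r},{q,r},{q,s},{r,s},{r,t},{p,q,r},{p,r,t}} W235={{q,r},{q,s},{p,q,r}} W245={{q,r},{q,s},{p,q,r}} W345={{q,r},{q,s},{p,q,r}}
  W1234={{p,r},{r,t},{p,q,r},{p,r,t}} W1235={{p,q,r}} W1245={{p,q,r}} W1345={{p,q,r}} W2345={{q,r},{q,s},{p,q,r}}
  W12345={{p,q,r}}
C dims 5,10,10,5; δ0: rk 4, SNF 1^4; δ1: rk 6, SNF 1^6; δ2: rk 4, SNF 1^4
degree 0: 5−4−0 = 1 → Ȟ^0 ≅ Z
degree 1: 10−6−4 = 0 → Ȟ^1 ≅ 0
degree 2: 10−4−6 = 0 → Ȟ^2 ≅ 0


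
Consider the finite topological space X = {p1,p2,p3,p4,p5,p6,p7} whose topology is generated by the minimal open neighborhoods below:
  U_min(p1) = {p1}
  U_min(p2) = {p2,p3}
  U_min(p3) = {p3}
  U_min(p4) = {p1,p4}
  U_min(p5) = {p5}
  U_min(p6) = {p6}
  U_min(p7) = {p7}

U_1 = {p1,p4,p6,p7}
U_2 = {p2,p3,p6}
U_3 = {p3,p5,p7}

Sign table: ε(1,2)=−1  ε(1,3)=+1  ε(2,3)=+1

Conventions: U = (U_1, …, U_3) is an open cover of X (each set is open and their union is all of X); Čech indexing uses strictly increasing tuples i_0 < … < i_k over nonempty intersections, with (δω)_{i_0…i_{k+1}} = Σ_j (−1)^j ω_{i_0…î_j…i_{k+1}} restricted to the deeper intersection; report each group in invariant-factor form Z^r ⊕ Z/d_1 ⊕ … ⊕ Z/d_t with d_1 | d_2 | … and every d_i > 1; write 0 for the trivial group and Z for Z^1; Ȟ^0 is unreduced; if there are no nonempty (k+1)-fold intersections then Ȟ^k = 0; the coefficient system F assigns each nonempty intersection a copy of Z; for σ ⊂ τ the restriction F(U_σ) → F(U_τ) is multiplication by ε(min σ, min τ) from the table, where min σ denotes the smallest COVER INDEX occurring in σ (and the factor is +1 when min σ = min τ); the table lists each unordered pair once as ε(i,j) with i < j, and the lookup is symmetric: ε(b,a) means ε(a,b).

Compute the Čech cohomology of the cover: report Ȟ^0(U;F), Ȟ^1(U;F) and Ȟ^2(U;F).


Ȟ^0 = 0, Ȟ^1 = Z/2 and Ȟ^2 = 0

nonempty overlaps:
  U12={p6} U13={p7} U23={p3}
C dims 3,3; δ0: rk 3, SNF 1^2·2
degree 0: 3−3−0 = 0 → Ȟ^0 ≅ 0
degree 1: 3−0−3 = 0 plus torsion [2] → Ȟ^1 ≅ Z/2
degree 2: 0−0−0 = 0 → Ȟ^2 ≅ 0


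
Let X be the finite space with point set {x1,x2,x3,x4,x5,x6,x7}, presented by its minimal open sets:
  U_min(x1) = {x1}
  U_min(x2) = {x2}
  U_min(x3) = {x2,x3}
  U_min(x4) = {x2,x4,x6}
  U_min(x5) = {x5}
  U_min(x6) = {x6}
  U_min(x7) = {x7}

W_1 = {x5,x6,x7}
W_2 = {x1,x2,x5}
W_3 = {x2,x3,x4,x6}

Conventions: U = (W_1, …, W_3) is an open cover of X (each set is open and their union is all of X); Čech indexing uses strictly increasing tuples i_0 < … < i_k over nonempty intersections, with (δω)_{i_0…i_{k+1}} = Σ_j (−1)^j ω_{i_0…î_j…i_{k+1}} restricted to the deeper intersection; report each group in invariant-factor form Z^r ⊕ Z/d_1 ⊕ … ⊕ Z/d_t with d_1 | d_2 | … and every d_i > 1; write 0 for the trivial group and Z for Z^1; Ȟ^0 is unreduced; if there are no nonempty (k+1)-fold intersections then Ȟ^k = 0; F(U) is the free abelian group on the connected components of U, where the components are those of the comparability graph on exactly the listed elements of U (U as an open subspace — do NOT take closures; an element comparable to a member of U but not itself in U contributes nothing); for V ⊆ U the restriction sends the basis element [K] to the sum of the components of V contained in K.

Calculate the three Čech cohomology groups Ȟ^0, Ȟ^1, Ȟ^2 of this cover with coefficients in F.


nerve simplices:
  W12={x5} W13={x6} W23={x2}
components per intersection:
  W1: {x5} {x6} {x7}
  W2: {x1} {x2} {x5}
  W3: {x2,x3,x4,x6}
  W12: {x5}
  W13: {x6}
  W23: {x2}
C dims 7,3; δ0: rk 3, SNF 1^3
degree 0: 7−3−0 = 4 → Ȟ^0 ≅ Z^4
degree 1: 3−0−3 = 0 → Ȟ^1 ≅ 0
degree 2: 0−0−0 = 0 → Ȟ^2 ≅ 0

Ȟ^0 = Z^4,  Ȟ^1 = 0,  Ȟ^2 = 0


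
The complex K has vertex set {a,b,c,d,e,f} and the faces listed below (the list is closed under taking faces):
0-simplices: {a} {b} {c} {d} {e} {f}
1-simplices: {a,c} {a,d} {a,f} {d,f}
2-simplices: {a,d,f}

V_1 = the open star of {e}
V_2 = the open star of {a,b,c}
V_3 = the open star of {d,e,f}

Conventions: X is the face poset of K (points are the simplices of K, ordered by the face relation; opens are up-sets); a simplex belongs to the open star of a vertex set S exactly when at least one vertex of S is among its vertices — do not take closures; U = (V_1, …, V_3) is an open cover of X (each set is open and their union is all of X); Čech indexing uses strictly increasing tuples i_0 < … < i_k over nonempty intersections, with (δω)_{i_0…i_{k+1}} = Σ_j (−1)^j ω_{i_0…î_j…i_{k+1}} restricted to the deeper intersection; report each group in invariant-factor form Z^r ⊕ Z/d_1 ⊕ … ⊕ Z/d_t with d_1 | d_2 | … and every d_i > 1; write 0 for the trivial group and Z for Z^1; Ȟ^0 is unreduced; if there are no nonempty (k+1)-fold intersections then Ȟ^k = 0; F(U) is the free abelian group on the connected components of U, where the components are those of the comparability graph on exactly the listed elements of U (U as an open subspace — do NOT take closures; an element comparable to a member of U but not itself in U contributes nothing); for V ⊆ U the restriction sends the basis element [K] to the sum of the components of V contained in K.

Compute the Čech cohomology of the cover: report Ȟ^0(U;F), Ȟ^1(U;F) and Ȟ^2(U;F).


cover nerve:
  V1={{e}} V2={{a},{b},{c},{a,c},{a,d},{a,f},{a,d,f}} V3={{d},{e},{f},{a,d},{a,f},{d,f},{a,d,f}}
  V13={{e}} V23={{a,d},{a,f},{a,d,f}}
components per intersection:
  V1: {{e}}
  V2: {{a},{c},{a,c},{a,d},{a,f},{a,d,f}} {{b}}
  V3: {{d},{f},{a,d},{a,f},{d,f},{a,d,f}} {{e}}
  V13: {{e}}
  V23: {{a,d},{a,f},{a,d,f}}
C dims 5,2; δ0: rk 2, SNF 1^2
Ȟ^0: (5−2)−0=3 ⇒ Z^3
Ȟ^1: (2−0)−2=0 ⇒ 0
Ȟ^2: (0−0)−0=0 ⇒ 0

Ȟ^0(U;F) ≅ Z^3, Ȟ^1(U;F) ≅ 0 and Ȟ^2(U;F) ≅ 0


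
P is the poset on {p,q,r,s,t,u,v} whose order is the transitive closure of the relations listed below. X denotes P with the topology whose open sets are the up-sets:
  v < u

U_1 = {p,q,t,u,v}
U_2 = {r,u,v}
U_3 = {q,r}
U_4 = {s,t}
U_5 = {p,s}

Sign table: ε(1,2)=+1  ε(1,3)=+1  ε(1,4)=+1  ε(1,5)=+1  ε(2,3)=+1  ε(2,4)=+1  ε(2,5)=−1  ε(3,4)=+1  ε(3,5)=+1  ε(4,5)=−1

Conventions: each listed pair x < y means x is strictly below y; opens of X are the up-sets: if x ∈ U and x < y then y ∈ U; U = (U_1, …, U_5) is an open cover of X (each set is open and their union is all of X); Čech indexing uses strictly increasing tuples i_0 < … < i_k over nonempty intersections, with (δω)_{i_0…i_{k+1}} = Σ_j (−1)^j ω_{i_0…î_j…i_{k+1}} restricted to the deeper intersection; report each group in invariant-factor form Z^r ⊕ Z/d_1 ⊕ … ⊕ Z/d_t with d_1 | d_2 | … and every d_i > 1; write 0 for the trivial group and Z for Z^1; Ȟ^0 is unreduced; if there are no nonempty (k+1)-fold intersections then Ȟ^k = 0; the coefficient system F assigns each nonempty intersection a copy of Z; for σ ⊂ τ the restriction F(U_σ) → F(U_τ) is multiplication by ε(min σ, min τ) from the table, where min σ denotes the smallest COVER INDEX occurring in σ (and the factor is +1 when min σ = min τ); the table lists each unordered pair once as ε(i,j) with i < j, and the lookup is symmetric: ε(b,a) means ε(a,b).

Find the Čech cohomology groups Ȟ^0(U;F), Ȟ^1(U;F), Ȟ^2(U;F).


Ȟ^0 ≅ 0, Ȟ^1 ≅ Z ⊕ Z/2, Ȟ^2 ≅ 0

nerve simplices:
  U12={u,v} U13={q} U14={t} U15={p} U23={r} U45={s}
C dims 5,6; δ0: rk 5, SNF 1^4·2
degree 0: 5−5−0 = 0 → Ȟ^0 ≅ 0
degree 1: 6−0−5 = 1 plus torsion [2] → Ȟ^1 ≅ Z ⊕ Z/2
degree 2: 0−0−0 = 0 → Ȟ^2 ≅ 0


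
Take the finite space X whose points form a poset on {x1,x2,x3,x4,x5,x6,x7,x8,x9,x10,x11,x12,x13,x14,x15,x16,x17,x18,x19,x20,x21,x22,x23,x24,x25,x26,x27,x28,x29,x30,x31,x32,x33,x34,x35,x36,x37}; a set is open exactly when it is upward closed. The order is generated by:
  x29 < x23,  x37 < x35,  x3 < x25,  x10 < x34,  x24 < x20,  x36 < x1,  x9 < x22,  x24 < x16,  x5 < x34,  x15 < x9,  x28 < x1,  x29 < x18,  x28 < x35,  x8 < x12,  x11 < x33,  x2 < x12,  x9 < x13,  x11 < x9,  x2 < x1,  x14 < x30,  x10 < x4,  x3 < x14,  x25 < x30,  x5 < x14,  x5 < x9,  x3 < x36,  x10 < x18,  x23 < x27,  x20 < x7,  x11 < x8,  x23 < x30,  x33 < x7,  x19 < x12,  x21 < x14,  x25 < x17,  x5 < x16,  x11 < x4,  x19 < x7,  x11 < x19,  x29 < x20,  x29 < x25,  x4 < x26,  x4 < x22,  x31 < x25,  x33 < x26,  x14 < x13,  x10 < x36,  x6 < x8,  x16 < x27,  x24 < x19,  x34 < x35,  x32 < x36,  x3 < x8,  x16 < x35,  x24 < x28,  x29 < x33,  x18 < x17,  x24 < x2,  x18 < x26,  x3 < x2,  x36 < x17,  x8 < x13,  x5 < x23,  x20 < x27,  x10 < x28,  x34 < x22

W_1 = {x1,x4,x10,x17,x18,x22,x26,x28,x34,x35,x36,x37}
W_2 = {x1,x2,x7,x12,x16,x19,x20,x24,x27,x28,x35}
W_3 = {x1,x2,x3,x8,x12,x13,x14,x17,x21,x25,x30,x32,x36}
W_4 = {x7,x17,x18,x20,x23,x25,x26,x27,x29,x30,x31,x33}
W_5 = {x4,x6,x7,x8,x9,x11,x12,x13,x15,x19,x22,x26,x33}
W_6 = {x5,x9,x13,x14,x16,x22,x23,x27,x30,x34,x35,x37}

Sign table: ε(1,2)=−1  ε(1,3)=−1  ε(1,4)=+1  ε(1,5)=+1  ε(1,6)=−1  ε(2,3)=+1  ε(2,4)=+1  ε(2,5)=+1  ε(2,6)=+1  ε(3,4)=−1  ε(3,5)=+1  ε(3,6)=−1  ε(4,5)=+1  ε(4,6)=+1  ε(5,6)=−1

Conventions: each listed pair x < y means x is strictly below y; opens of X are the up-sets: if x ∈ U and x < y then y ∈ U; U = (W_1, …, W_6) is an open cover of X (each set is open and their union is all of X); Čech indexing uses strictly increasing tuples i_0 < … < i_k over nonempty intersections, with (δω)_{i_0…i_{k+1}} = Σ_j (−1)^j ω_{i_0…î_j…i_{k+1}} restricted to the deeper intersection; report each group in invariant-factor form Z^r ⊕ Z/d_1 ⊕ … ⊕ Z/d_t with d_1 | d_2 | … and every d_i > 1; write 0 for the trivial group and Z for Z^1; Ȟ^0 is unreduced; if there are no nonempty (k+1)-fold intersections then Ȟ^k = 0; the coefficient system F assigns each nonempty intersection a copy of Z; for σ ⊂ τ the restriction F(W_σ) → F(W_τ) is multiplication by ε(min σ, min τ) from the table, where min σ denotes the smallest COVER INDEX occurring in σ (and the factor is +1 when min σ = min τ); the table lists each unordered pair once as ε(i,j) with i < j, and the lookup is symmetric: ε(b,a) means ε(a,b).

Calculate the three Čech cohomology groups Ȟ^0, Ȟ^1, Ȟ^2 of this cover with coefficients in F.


cover nerve:
  W12={x1,x28,x35} W13={x1,x17,x36} W14={x17,x18,x26} W15={x4,x22,x26} W16={x22,x34,x35,x37} W23={x1,x2,x12} W24={x7,x20,x27} W25={x7,x12,x19} W26={x16,x27,x35} W34={x17,x25,x30} W35={x8,x12,x13} W36={x13,x14,x30} W45={x7,x26,x33} W46={x23,x27,x30} W56={x9,x13,x22}
  W123={x1} W126={x35} W134={x17} W145={x26} W156={x22} W235={x12} W245={x7} W246={x27} W346={x30} W356={x13}
C dims 6,15,10; δ0: rk 6, SNF 1^5·2; δ1: rk 9, SNF 1^9
Ȟ^0: (6−6)−0=0 ⇒ 0
Ȟ^1: (15−9)−6=0 plus torsion [2] ⇒ Z/2
Ȟ^2: (10−0)−9=1 ⇒ Z

Ȟ^0(U;F) ≅ 0, Ȟ^1(U;F) ≅ Z/2 and Ȟ^2(U;F) ≅ Z


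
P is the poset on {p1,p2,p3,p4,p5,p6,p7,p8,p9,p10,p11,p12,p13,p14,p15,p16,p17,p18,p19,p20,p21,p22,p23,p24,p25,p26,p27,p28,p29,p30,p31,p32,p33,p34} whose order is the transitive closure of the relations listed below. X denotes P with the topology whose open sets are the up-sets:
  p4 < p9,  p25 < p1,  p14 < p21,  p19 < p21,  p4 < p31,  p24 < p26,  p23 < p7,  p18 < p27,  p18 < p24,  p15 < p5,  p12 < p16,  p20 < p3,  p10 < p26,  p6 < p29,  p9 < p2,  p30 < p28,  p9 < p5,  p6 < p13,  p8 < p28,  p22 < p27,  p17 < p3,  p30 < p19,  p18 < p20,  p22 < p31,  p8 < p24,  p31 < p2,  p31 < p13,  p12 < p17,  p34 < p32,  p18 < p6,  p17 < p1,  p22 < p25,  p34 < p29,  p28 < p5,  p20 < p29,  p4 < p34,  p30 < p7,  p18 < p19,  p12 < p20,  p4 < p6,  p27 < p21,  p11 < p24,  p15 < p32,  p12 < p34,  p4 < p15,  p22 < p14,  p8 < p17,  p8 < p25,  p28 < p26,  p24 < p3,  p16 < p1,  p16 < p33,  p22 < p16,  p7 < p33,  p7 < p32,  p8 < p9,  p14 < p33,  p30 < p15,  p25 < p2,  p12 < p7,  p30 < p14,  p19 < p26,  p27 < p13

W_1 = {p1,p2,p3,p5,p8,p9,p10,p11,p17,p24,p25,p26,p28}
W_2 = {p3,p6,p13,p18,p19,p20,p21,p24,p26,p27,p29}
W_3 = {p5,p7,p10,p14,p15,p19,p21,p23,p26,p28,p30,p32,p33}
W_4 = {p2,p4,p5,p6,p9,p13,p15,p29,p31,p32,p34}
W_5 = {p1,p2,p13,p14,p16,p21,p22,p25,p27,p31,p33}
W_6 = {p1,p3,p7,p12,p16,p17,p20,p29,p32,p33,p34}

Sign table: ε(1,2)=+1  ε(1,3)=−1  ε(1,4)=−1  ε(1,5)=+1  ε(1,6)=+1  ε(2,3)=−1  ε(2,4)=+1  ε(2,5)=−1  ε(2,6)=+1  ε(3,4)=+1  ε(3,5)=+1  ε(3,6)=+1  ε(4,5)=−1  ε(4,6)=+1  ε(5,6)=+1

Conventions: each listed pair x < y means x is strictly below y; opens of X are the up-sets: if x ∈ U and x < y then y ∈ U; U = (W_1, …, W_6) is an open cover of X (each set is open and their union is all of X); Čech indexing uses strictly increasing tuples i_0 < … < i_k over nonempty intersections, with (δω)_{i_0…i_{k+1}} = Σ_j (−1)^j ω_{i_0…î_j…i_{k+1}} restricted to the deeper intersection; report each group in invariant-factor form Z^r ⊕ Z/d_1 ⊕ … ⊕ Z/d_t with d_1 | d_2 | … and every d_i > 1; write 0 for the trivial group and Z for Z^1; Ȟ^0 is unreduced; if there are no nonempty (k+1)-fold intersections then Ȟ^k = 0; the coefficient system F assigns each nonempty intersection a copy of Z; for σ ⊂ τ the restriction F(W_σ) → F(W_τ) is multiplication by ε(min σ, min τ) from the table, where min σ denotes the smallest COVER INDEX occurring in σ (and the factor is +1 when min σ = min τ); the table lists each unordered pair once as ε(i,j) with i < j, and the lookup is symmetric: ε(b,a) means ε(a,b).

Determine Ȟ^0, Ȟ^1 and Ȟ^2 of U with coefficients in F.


nerve simplices:
  W12={p3,p24,p26} W13={p5,p10,p26,p28} W14={p2,p5,p9} W15={p1,p2,p25} W16={p1,p3,p17} W23={p19,p21,p26} W24={p6,p13,p29} W25={p13,p21,p27} W26={p3,p20,p29} W34={p5,p15,p32} W35={p14,p21,p33} W36={p7,p32,p33} W45={p2,p13,p31} W46={p29,p32,p34} W56={p1,p16,p33}
  W123={p26} W126={p3} W134={p5} W145={p2} W156={p1} W235={p21} W245={p13} W246={p29} W346={p32} W356={p33}
C dims 6,15,10; δ0: rk 6, SNF 1^5·2; δ1: rk 9, SNF 1^9
degree 0: 6−6−0 = 0 → Ȟ^0 ≅ 0
degree 1: 15−9−6 = 0 plus torsion [2] → Ȟ^1 ≅ Z/2
degree 2: 10−0−9 = 1 → Ȟ^2 ≅ Z

Ȟ^0 = 0, Ȟ^1 = Z/2, Ȟ^2 = Z


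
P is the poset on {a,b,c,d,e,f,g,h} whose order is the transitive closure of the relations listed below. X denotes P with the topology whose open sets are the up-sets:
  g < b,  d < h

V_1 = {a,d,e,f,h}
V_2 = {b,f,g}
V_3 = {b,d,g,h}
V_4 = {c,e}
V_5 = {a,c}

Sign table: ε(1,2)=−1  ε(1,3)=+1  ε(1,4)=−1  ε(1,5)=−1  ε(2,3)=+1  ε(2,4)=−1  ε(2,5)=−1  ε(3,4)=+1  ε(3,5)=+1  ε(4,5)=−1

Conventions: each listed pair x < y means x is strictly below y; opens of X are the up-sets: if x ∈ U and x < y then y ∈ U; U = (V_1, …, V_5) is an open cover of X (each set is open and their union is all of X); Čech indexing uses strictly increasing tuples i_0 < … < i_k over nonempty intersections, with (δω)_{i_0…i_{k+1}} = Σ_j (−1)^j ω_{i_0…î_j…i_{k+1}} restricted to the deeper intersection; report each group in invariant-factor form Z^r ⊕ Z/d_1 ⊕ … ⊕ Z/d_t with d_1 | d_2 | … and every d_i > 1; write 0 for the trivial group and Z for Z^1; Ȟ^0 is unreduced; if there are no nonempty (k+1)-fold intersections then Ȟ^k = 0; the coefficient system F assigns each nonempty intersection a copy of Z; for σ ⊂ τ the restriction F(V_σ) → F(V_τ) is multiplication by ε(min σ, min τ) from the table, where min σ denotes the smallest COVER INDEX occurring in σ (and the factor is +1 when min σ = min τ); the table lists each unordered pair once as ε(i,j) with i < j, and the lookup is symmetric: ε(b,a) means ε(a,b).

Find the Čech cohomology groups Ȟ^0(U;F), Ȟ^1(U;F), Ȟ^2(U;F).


Ȟ^0(U;F) ≅ 0; Ȟ^1(U;F) ≅ Z ⊕ Z/2; Ȟ^2(U;F) ≅ 0

nerve of the cover:
  V12={f} V13={d,h} V14={e} V15={a} V23={b,g} V45={c}
C dims 5,6; δ0: rk 5, SNF 1^4·2
Ȟ^0 = (5 − 5) − 0 = 0, so Ȟ^0 ≅ 0
Ȟ^1 = (6 − 0) − 5 = 1 plus torsion [2], so Ȟ^1 ≅ Z ⊕ Z/2
Ȟ^2 = (0 − 0) − 0 = 0, so Ȟ^2 ≅ 0


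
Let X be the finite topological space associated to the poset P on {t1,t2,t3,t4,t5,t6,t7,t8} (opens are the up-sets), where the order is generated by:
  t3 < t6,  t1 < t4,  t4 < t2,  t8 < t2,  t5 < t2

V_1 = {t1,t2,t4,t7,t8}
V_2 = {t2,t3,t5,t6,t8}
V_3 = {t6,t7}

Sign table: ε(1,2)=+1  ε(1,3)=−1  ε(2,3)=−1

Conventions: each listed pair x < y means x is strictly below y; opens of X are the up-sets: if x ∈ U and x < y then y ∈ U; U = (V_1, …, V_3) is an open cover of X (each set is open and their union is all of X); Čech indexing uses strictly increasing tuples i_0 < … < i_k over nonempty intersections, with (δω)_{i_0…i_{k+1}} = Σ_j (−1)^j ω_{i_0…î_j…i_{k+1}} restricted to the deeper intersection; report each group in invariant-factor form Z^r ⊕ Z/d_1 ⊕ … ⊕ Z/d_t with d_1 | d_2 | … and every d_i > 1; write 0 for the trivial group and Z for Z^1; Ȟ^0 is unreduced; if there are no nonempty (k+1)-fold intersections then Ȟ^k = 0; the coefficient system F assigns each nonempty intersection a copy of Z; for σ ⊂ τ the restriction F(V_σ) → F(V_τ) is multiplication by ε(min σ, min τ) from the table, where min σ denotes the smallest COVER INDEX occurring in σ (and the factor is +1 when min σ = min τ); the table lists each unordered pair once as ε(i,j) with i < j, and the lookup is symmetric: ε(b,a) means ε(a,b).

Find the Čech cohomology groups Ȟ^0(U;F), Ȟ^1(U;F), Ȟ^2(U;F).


nerve of the cover:
  V12={t2,t8} V13={t7} V23={t6}
C dims 3,3; δ0: rk 2, SNF 1^2
Ȟ^0 = (3 − 2) − 0 = 1, so Ȟ^0 ≅ Z
Ȟ^1 = (3 − 0) − 2 = 1, so Ȟ^1 ≅ Z
Ȟ^2 = (0 − 0) − 0 = 0, so Ȟ^2 ≅ 0

Ȟ^0(U;F) ≅ Z,  Ȟ^1(U;F) ≅ Z,  Ȟ^2(U;F) ≅ 0


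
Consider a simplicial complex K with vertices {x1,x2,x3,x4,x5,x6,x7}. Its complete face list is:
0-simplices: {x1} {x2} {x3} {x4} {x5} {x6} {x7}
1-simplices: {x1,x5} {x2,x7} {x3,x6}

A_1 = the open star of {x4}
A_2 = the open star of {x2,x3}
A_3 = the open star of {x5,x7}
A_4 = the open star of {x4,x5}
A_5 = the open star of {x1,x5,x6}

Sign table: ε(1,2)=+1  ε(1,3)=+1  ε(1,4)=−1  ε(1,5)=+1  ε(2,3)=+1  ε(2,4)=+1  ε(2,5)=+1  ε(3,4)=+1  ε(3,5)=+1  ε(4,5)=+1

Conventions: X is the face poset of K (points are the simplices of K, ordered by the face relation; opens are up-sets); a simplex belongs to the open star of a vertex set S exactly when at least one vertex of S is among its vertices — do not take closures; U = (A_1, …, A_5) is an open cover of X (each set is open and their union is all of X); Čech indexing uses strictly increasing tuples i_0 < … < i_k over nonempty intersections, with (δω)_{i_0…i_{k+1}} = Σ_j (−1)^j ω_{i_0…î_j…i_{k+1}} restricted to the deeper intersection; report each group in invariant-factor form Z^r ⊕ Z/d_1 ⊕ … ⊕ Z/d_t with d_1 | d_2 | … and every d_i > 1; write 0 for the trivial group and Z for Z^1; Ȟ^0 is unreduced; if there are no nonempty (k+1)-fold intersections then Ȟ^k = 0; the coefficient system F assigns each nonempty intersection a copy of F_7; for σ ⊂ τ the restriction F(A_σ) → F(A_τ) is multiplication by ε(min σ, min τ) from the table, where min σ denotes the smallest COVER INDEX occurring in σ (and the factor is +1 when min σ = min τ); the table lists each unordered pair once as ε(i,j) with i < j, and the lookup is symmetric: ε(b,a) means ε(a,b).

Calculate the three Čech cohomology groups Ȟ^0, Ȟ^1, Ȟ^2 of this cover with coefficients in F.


Ȟ^0 ≅ Z/7; Ȟ^1 ≅ Z/7; Ȟ^2 ≅ 0

nonempty intersections:
  A1={{x4}} A2={{x2},{x3},{x2,x7},{x3,x6}} A3={{x5},{x7},{x1,x5},{x2,x7}} A4={{x4},{x5},{x1,x5}} A5={{x1},{x5},{x6},{x1,x5},{x3,x6}}
  A14={{x4}} A23={{x2,x7}} A25={{x3,x6}} A34={{x5},{x1,x5}} A35={{x5},{x1,x5}} A45={{x5},{x1,x5}}
  A345={{x5},{x1,x5}}
C dims 5,6,1; δ0: rk_F7 4; δ1: rk_F7 1
Ȟ^0: (5−4)−0=1 ⇒ Z/7
Ȟ^1: (6−1)−4=1 ⇒ Z/7
Ȟ^2: (1−0)−1=0 ⇒ 0


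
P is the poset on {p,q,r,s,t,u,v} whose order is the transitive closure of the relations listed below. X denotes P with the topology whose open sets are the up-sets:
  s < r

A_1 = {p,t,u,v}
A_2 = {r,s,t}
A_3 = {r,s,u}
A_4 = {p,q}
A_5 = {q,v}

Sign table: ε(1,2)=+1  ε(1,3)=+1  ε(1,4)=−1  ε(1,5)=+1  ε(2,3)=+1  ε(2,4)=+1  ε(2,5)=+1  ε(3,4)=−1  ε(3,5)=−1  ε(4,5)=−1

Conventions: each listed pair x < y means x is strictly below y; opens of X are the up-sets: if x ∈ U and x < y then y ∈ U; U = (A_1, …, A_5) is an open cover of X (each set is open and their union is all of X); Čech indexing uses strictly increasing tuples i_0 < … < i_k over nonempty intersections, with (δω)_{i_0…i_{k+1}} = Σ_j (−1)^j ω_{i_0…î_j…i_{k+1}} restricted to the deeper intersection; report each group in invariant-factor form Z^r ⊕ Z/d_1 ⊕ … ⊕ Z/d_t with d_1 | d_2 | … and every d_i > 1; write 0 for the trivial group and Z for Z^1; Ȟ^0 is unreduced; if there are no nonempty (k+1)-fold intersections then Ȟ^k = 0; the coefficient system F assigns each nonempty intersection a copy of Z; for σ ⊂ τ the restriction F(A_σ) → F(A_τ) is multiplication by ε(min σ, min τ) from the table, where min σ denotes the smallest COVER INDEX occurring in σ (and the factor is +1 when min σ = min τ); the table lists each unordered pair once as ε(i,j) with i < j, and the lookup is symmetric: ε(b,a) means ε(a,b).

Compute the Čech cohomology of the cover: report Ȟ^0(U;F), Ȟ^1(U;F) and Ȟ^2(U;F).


Ȟ^0 = Z; Ȟ^1 = Z^2; Ȟ^2 = 0

nonempty overlaps:
  A12={t} A13={u} A14={p} A15={v} A23={r,s} A45={q}
C dims 5,6; δ0: rk 4, SNF 1^4
degree 0: 5−4−0 = 1 → Ȟ^0 ≅ Z
degree 1: 6−0−4 = 2 → Ȟ^1 ≅ Z^2
degree 2: 0−0−0 = 0 → Ȟ^2 ≅ 0


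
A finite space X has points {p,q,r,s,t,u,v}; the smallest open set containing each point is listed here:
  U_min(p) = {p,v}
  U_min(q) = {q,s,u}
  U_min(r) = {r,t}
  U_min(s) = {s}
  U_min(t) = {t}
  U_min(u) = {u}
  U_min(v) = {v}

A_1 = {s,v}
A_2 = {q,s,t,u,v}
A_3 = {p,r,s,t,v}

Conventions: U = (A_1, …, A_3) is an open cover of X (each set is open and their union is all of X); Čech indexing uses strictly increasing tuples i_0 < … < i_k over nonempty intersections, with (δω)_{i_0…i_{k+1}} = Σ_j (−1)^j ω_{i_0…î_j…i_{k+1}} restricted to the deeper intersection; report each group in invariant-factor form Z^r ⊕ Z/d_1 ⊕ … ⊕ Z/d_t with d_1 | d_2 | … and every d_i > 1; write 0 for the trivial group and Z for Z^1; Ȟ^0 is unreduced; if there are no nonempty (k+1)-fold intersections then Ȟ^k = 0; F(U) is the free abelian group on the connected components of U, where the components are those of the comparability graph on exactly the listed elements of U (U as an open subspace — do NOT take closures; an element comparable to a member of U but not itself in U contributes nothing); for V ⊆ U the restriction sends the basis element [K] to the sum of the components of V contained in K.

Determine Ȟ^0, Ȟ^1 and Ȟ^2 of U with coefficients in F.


nonempty overlaps:
  A12={s,v} A13={s,v} A23={s,t,v}
  A123={s,v}
components per intersection:
  A1: {s} {v}
  A2: {q,s,u} {t} {v}
  A3: {p,v} {r,t} {s}
  A12: {s} {v}
  A13: {s} {v}
  A23: {s} {t} {v}
  A123: {s} {v}
C dims 8,7,2; δ0: rk 5, SNF 1^5; δ1: rk 2, SNF 1^2
degree 0: 8−5−0 = 3 → Ȟ^0 ≅ Z^3
degree 1: 7−2−5 = 0 → Ȟ^1 ≅ 0
degree 2: 2−0−2 = 0 → Ȟ^2 ≅ 0

Ȟ^0(U;F) ≅ Z^3, Ȟ^1(U;F) ≅ 0 and Ȟ^2(U;F) ≅ 0


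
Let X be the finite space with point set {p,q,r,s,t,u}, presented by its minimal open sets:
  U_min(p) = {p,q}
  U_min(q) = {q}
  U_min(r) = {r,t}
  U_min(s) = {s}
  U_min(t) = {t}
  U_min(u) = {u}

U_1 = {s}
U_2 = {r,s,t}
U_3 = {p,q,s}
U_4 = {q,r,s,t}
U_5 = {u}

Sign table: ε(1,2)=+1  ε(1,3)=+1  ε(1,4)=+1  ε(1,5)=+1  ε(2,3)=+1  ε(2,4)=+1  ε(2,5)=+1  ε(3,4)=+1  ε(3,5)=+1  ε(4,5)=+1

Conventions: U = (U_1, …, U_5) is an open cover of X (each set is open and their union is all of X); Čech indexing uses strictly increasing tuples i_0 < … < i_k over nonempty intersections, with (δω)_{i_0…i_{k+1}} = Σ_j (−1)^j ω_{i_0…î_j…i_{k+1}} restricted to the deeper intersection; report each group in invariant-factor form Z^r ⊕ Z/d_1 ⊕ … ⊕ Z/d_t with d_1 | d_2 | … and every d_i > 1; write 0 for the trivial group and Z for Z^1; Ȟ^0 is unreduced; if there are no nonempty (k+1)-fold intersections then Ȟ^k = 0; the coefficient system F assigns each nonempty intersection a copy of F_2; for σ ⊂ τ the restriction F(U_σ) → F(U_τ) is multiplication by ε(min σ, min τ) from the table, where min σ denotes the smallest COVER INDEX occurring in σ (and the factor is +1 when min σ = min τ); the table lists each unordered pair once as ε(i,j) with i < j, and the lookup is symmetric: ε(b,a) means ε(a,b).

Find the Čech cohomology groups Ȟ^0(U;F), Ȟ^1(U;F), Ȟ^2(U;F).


intersection data:
  U12={s} U13={s} U14={s} U23={s} U24={r,s,t} U34={q,s}
  U123={s} U124={s} U134={s} U234={s}
  U1234={s}
C dims 5,6,4,1; δ0: rk_F2 3; δ1: rk_F2 3; δ2: rk_F2 1
Ȟ^0 = (5 − 3) − 0 = 2, so Ȟ^0 ≅ Z/2 ⊕ Z/2
Ȟ^1 = (6 − 3) − 3 = 0, so Ȟ^1 ≅ 0
Ȟ^2 = (4 − 1) − 3 = 0, so Ȟ^2 ≅ 0

Ȟ^0 ≅ Z/2 ⊕ Z/2, Ȟ^1 ≅ 0, Ȟ^2 ≅ 0


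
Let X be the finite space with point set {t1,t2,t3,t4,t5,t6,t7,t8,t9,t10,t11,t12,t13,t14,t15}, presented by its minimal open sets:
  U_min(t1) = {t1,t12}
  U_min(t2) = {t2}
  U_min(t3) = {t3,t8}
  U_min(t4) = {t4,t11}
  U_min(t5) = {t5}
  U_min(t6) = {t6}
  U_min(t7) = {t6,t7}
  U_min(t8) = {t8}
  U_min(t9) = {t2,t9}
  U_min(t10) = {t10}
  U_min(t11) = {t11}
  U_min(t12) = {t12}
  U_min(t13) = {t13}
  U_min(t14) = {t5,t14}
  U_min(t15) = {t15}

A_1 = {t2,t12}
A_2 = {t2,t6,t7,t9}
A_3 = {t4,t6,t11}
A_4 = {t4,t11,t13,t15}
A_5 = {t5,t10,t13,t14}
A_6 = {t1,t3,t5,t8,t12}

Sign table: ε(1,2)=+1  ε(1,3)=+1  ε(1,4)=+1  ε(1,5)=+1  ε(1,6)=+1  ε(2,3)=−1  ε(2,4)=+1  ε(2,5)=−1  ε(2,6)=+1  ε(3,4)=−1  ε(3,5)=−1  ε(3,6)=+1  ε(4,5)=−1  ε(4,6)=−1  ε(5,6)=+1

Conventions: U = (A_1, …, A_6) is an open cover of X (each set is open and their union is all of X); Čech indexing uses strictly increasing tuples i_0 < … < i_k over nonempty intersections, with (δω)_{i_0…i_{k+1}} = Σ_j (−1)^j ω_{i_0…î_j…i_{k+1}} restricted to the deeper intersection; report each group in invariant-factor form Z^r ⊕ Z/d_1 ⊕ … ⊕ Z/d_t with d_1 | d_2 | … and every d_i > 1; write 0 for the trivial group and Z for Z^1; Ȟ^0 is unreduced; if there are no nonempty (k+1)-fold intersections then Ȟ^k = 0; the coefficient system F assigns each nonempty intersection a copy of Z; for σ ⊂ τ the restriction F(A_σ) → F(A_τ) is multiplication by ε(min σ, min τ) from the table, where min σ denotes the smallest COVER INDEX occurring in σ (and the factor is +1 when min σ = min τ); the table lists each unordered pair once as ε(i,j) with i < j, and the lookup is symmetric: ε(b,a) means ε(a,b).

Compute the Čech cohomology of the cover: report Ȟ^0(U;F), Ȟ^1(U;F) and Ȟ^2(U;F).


Ȟ^0(U;F) ≅ 0, Ȟ^1(U;F) ≅ Z/2 and Ȟ^2(U;F) ≅ 0

cover nerve:
  A12={t2} A16={t12} A23={t6} A34={t4,t11} A45={t13} A56={t5}
C dims 6,6; δ0: rk 6, SNF 1^5·2
Ȟ^0: (6−6)−0=0 ⇒ 0
Ȟ^1: (6−0)−6=0 plus torsion [2] ⇒ Z/2
Ȟ^2: (0−0)−0=0 ⇒ 0


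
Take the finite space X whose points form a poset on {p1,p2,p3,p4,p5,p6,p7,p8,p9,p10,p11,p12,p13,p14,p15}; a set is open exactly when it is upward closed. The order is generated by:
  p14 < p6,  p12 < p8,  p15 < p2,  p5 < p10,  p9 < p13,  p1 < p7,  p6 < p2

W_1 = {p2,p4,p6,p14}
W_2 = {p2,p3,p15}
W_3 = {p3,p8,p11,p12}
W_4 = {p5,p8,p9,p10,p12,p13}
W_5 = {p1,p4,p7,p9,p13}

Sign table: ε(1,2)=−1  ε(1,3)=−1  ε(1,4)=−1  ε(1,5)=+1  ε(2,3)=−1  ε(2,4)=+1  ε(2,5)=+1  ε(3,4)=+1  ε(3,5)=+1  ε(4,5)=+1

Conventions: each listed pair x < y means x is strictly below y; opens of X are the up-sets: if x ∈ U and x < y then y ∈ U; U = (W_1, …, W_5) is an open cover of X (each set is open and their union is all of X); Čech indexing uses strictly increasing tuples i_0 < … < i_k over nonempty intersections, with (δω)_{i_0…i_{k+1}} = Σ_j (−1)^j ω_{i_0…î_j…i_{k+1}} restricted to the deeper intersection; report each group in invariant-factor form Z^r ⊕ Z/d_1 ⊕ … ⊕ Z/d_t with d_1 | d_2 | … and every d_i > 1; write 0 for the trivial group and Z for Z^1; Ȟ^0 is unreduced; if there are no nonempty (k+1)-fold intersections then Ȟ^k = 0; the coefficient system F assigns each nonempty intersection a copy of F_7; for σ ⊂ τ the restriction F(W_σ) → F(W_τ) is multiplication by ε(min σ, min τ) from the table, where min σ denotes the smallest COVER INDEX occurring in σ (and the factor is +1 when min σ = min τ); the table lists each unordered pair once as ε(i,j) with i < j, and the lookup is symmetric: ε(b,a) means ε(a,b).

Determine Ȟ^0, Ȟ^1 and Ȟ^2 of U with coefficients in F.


Ȟ^0(U;F) ≅ Z/7, Ȟ^1(U;F) ≅ Z/7 and Ȟ^2(U;F) ≅ 0

nonempty overlaps:
  W12={p2} W15={p4} W23={p3} W34={p8,p12} W45={p9,p13}
C dims 5,5; δ0: rk_F7 4
degree 0: 5−4−0 = 1 → Ȟ^0 ≅ Z/7
degree 1: 5−0−4 = 1 → Ȟ^1 ≅ Z/7
degree 2: 0−0−0 = 0 → Ȟ^2 ≅ 0
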